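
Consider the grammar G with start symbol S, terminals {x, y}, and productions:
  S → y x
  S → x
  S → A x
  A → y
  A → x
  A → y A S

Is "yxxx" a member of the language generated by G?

S ⇒ Ax ⇒ yASx ⇒ yxSx ⇒ yxxx

yes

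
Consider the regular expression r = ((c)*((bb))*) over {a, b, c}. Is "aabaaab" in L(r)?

No split of aabaaab into u·v has (c)* matching u and ((bb))* matching v.

no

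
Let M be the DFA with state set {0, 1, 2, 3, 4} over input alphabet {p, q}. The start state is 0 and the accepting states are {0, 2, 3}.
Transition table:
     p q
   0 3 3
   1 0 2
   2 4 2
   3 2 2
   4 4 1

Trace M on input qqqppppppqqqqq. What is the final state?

0 --q--> 3
3 --q--> 2
2 --q--> 2
2 --p--> 4
4 --p--> 4
4 --p--> 4
4 --p--> 4
4 --p--> 4
4 --p--> 4
4 --q--> 1
1 --q--> 2
2 --q--> 2
2 --q--> 2
2 --q--> 2

2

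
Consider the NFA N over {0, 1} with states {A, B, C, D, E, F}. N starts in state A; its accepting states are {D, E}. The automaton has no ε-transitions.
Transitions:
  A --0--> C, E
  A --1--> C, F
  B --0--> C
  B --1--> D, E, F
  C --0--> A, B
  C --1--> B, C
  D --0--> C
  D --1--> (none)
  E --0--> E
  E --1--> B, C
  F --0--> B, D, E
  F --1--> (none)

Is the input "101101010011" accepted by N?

accepted

Start: {A}
read 1: {C, F}
read 0: {A, B, D, E}
read 1: {B, C, D, E, F}
read 1: {B, C, D, E, F}
read 0: {A, B, C, D, E}
read 1: {B, C, D, E, F}
read 0: {A, B, C, D, E}
read 1: {B, C, D, E, F}
read 0: {A, B, C, D, E}
read 0: {A, B, C, E}
read 1: {B, C, D, E, F}
read 1: {B, C, D, E, F}
Reachable ∩ accepting = {D, E} — nonempty.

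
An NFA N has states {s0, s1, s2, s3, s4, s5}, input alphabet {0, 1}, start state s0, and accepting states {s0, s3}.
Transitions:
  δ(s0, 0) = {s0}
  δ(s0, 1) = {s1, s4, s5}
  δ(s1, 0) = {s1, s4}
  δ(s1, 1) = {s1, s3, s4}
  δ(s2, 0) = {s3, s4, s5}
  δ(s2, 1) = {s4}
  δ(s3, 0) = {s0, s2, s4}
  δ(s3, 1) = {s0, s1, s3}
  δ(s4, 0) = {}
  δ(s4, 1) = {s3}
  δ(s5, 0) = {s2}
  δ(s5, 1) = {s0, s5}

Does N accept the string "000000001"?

rejected

Start: {s0}
read 0: {s0}
read 0: {s0}
read 0: {s0}
read 0: {s0}
read 0: {s0}
read 0: {s0}
read 0: {s0}
read 0: {s0}
read 1: {s1, s4, s5}
Reachable ∩ accepting = {} — empty.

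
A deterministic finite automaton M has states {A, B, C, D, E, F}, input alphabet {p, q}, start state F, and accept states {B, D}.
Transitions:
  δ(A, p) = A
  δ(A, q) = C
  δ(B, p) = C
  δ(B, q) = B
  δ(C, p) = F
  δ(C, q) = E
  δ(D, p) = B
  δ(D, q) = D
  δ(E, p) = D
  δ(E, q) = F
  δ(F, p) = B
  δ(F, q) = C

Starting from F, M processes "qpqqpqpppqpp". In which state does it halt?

B

F --q--> C
C --p--> F
F --q--> C
C --q--> E
E --p--> D
D --q--> D
D --p--> B
B --p--> C
C --p--> F
F --q--> C
C --p--> F
F --p--> B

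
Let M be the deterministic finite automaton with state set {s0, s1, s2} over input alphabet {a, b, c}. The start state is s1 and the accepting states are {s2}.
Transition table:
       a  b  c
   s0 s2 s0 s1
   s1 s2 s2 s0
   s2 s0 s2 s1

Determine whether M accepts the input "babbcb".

s1 --b--> s2
s2 --a--> s0
s0 --b--> s0
s0 --b--> s0
s0 --c--> s1
s1 --b--> s2
End in state s2, which is an accepting state.

accepted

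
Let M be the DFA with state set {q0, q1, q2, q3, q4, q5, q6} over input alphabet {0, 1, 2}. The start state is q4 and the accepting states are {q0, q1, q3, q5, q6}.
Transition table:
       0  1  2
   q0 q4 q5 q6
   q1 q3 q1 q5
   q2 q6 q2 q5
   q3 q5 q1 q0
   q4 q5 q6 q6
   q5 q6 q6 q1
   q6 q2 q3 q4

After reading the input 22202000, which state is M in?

q6

q4 --2--> q6
q6 --2--> q4
q4 --2--> q6
q6 --0--> q2
q2 --2--> q5
q5 --0--> q6
q6 --0--> q2
q2 --0--> q6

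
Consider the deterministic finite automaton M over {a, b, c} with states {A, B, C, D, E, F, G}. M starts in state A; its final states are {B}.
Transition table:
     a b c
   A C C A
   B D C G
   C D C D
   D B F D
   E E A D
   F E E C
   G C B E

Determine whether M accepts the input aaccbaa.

A --a--> C
C --a--> D
D --c--> D
D --c--> D
D --b--> F
F --a--> E
E --a--> E
End in state E, which is not an accepting state.

rejected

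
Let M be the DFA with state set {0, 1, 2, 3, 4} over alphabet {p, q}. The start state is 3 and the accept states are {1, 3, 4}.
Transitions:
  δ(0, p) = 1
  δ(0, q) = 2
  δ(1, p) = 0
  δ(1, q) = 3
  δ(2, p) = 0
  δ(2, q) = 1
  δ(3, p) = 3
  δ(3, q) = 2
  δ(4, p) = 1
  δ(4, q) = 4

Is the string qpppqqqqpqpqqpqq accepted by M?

accepted

3 --q--> 2
2 --p--> 0
0 --p--> 1
1 --p--> 0
0 --q--> 2
2 --q--> 1
1 --q--> 3
3 --q--> 2
2 --p--> 0
0 --q--> 2
2 --p--> 0
0 --q--> 2
2 --q--> 1
1 --p--> 0
0 --q--> 2
2 --q--> 1
End in state 1, which is an accepting state.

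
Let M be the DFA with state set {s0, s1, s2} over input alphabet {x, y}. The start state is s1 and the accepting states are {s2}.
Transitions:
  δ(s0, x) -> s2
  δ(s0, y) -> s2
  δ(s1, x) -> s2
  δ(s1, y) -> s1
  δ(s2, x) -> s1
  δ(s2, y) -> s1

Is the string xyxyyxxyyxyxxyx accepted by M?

s1 --x--> s2
s2 --y--> s1
s1 --x--> s2
s2 --y--> s1
s1 --y--> s1
s1 --x--> s2
s2 --x--> s1
s1 --y--> s1
s1 --y--> s1
s1 --x--> s2
s2 --y--> s1
s1 --x--> s2
s2 --x--> s1
s1 --y--> s1
s1 --x--> s2
End in state s2, which is an accepting state.

accepted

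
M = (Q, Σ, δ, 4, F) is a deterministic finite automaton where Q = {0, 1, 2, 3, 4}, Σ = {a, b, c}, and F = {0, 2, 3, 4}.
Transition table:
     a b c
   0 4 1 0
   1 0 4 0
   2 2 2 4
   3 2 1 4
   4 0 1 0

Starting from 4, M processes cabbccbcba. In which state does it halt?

0

4 --c--> 0
0 --a--> 4
4 --b--> 1
1 --b--> 4
4 --c--> 0
0 --c--> 0
0 --b--> 1
1 --c--> 0
0 --b--> 1
1 --a--> 0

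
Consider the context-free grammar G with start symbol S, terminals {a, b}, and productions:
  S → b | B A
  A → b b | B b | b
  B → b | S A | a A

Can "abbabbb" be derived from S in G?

yes

S ⇒ BA ⇒ aAA ⇒ abbA ⇒ abbBb ⇒ abbaAb ⇒ abbabbb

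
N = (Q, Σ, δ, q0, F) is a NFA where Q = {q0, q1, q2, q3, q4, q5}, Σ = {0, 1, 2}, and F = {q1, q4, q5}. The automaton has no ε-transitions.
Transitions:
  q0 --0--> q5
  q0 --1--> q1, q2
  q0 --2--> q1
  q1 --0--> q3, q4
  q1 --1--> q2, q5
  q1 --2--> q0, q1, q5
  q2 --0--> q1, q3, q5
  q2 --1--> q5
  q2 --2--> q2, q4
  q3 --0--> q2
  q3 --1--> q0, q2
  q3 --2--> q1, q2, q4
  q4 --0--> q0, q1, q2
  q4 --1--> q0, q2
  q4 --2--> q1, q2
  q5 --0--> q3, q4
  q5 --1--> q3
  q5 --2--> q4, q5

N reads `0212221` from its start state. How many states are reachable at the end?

Start: {q0}
read 0: {q5}
read 2: {q4, q5}
read 1: {q0, q2, q3}
read 2: {q1, q2, q4}
read 2: {q0, q1, q2, q4, q5}
read 2: {q0, q1, q2, q4, q5}
read 1: {q0, q1, q2, q3, q5}
Final reachable set {q0, q1, q2, q3, q5} has 5 states.

5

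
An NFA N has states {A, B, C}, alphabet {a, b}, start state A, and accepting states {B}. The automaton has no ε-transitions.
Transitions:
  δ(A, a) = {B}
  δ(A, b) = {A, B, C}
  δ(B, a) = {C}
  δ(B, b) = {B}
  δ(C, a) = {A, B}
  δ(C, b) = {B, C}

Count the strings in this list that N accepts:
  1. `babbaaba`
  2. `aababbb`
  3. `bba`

`babbaaba`: accepted
`aababbb`: accepted
`bba`: accepted

3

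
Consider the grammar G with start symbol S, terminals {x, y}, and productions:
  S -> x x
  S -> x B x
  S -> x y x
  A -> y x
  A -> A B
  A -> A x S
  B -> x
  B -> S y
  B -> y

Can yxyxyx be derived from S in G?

no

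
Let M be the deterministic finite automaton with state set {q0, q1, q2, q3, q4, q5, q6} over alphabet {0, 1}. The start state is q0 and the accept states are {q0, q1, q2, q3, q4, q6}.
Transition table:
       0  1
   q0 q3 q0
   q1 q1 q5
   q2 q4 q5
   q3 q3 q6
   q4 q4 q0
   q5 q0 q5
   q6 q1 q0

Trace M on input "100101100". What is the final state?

q0 --1--> q0
q0 --0--> q3
q3 --0--> q3
q3 --1--> q6
q6 --0--> q1
q1 --1--> q5
q5 --1--> q5
q5 --0--> q0
q0 --0--> q3

q3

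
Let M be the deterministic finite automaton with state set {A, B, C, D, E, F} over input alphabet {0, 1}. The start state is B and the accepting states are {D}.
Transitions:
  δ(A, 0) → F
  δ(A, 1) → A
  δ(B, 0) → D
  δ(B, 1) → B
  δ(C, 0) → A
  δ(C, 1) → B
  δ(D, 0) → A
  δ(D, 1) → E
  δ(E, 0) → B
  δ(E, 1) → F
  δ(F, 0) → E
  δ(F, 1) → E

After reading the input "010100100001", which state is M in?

B --0--> D
D --1--> E
E --0--> B
B --1--> B
B --0--> D
D --0--> A
A --1--> A
A --0--> F
F --0--> E
E --0--> B
B --0--> D
D --1--> E

E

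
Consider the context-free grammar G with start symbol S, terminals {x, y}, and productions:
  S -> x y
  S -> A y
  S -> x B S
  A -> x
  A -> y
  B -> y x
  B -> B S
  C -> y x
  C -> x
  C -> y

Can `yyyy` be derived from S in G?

no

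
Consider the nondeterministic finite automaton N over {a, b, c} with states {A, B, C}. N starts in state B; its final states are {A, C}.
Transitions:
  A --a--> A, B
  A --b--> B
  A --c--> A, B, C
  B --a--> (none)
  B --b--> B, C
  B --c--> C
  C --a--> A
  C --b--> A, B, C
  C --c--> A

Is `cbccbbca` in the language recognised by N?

Start: {B}
read c: {C}
read b: {A, B, C}
read c: {A, B, C}
read c: {A, B, C}
read b: {A, B, C}
read b: {A, B, C}
read c: {A, B, C}
read a: {A, B}
Reachable ∩ accepting = {A} — nonempty.

accepted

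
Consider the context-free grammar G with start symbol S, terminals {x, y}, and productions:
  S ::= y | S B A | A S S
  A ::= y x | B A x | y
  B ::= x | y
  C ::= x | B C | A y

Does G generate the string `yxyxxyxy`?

S ⇒ ASS ⇒ yxSS ⇒ yxSBAS ⇒ yxyBAS ⇒ yxyxAS ⇒ yxyxBAxS ⇒ yxyxxAxS ⇒ yxyxxyxS ⇒ yxyxxyxy

yes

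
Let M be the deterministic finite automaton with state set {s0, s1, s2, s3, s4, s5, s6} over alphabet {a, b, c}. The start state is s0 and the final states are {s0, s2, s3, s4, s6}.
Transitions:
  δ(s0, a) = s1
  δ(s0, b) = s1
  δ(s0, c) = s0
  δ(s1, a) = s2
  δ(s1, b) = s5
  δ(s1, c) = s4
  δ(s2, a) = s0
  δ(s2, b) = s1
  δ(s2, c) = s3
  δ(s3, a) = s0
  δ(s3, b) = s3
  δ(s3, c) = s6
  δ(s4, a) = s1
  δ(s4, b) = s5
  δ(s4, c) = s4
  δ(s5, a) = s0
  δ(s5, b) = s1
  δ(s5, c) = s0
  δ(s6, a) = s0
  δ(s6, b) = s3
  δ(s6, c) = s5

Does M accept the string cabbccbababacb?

accepted

s0 --c--> s0
s0 --a--> s1
s1 --b--> s5
s5 --b--> s1
s1 --c--> s4
s4 --c--> s4
s4 --b--> s5
s5 --a--> s0
s0 --b--> s1
s1 --a--> s2
s2 --b--> s1
s1 --a--> s2
s2 --c--> s3
s3 --b--> s3
End in state s3, which is an accepting state.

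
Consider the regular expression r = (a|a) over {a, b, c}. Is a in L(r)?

yes

The left alternative a matches a.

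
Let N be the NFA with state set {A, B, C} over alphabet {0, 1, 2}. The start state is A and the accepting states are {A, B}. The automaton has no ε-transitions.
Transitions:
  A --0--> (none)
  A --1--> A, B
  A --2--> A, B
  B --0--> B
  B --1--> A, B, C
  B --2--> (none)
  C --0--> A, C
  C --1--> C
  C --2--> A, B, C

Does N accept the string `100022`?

rejected

Start: {A}
read 1: {A, B}
read 0: {B}
read 0: {B}
read 0: {B}
read 2: {}
The reachable set is empty and stays empty for the remaining 1 symbol.
Reachable ∩ accepting = {} — empty.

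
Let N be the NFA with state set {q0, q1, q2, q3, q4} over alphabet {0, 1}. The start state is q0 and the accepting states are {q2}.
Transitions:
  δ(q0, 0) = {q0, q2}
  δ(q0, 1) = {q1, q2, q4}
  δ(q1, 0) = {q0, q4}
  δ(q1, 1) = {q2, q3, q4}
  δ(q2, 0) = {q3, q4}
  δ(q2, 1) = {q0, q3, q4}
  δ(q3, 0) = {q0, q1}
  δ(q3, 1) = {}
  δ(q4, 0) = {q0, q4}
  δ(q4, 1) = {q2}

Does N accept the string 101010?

rejected

Start: {q0}
read 1: {q1, q2, q4}
read 0: {q0, q3, q4}
read 1: {q1, q2, q4}
read 0: {q0, q3, q4}
read 1: {q1, q2, q4}
read 0: {q0, q3, q4}
Reachable ∩ accepting = {} — empty.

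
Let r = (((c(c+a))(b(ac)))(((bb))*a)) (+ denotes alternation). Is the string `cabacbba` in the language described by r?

yes

Split as cabac·bba: ((c(c+a))(b(ac))) matches cabac and (((bb))*a) matches bba.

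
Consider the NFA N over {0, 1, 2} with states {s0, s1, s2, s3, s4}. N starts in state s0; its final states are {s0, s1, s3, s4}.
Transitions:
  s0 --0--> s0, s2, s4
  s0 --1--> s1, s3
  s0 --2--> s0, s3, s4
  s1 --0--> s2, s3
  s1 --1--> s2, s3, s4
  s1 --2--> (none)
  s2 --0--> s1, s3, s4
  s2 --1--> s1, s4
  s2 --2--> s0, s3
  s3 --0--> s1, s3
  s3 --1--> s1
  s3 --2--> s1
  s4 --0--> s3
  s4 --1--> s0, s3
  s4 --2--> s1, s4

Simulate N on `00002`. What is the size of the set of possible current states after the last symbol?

4

Start: {s0}
read 0: {s0, s2, s4}
read 0: {s0, s1, s2, s3, s4}
read 0: {s0, s1, s2, s3, s4}
read 0: {s0, s1, s2, s3, s4}
read 2: {s0, s1, s3, s4}
Final reachable set {s0, s1, s3, s4} has 4 states.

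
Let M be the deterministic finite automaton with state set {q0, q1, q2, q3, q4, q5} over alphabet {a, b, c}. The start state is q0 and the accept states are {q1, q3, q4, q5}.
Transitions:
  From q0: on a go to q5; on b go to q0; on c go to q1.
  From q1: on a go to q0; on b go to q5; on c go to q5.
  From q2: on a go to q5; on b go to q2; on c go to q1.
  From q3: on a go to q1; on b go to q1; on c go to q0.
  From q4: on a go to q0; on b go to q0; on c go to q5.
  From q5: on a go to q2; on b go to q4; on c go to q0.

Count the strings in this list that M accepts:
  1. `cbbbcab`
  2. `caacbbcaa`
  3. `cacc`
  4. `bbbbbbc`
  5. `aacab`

3

`cbbbcab`: rejected
`caacbbcaa`: accepted
`cacc`: accepted
`bbbbbbc`: accepted
`aacab`: rejected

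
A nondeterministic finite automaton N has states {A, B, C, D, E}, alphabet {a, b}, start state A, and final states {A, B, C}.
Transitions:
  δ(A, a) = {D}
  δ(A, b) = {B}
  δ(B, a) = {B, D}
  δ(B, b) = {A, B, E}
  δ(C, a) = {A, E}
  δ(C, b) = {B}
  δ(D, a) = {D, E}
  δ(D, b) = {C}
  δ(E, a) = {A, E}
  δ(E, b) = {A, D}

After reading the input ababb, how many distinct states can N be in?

Start: {A}
read a: {D}
read b: {C}
read a: {A, E}
read b: {A, B, D}
read b: {A, B, C, E}
Final reachable set {A, B, C, E} has 4 states.

4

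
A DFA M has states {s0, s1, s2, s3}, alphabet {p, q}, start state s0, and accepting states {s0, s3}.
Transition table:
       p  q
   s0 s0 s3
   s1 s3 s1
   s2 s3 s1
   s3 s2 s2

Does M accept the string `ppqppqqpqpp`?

rejected

s0 --p--> s0
s0 --p--> s0
s0 --q--> s3
s3 --p--> s2
s2 --p--> s3
s3 --q--> s2
s2 --q--> s1
s1 --p--> s3
s3 --q--> s2
s2 --p--> s3
s3 --p--> s2
End in state s2, which is not an accepting state.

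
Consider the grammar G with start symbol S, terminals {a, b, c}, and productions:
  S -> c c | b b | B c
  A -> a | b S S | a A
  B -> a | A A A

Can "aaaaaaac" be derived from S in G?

S ⇒ Bc ⇒ AAAc ⇒ aAAAc ⇒ aaAAAc ⇒ aaaAAAc ⇒ aaaaAAAc ⇒ aaaaaAAc ⇒ aaaaaaAc ⇒ aaaaaaac

yes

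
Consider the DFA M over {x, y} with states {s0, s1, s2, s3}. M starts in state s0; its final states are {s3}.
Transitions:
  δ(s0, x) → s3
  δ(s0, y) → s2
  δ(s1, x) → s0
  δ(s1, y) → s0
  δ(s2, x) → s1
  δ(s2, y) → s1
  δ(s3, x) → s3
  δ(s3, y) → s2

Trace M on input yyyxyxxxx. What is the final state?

s3

s0 --y--> s2
s2 --y--> s1
s1 --y--> s0
s0 --x--> s3
s3 --y--> s2
s2 --x--> s1
s1 --x--> s0
s0 --x--> s3
s3 --x--> s3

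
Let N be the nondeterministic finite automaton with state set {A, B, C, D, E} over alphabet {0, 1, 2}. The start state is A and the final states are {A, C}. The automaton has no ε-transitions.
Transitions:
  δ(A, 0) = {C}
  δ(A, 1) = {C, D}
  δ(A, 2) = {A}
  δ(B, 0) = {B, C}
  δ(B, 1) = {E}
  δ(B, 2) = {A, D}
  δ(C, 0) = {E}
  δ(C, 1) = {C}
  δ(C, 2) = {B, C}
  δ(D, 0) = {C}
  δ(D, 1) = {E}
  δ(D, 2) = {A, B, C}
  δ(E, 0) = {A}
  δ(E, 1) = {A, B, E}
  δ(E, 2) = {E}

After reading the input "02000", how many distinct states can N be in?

4

Start: {A}
read 0: {C}
read 2: {B, C}
read 0: {B, C, E}
read 0: {A, B, C, E}
read 0: {A, B, C, E}
Final reachable set {A, B, C, E} has 4 states.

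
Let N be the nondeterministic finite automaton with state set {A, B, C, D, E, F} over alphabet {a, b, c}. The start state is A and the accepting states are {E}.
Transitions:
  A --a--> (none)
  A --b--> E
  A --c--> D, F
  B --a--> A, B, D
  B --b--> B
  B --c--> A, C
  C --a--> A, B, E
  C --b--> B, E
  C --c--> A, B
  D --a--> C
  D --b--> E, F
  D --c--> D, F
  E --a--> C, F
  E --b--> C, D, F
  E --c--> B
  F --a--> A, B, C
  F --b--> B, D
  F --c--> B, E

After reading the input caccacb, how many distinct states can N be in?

Start: {A}
read c: {D, F}
read a: {A, B, C}
read c: {A, B, C, D, F}
read c: {A, B, C, D, E, F}
read a: {A, B, C, D, E, F}
read c: {A, B, C, D, E, F}
read b: {B, C, D, E, F}
Final reachable set {B, C, D, E, F} has 5 states.

5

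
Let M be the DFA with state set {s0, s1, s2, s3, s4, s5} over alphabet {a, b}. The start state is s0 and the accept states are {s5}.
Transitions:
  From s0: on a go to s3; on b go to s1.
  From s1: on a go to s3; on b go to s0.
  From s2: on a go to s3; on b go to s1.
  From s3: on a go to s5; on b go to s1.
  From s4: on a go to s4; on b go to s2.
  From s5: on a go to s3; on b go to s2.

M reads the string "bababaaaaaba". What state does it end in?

s3

s0 --b--> s1
s1 --a--> s3
s3 --b--> s1
s1 --a--> s3
s3 --b--> s1
s1 --a--> s3
s3 --a--> s5
s5 --a--> s3
s3 --a--> s5
s5 --a--> s3
s3 --b--> s1
s1 --a--> s3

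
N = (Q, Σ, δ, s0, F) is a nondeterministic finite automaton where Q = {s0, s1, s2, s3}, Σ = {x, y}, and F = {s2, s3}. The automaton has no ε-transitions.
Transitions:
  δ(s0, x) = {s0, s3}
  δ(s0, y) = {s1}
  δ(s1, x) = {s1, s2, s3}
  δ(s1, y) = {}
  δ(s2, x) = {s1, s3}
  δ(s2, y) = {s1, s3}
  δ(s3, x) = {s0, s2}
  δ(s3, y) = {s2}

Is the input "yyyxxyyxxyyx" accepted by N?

rejected

Start: {s0}
read y: {s1}
read y: {}
The reachable set is empty and stays empty for the remaining 10 symbols.
Reachable ∩ accepting = {} — empty.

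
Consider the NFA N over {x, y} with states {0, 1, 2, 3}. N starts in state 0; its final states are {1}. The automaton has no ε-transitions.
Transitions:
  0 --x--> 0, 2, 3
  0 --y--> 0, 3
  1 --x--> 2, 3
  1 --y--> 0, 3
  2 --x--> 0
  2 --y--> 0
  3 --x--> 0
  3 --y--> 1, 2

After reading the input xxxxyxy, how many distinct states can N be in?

Start: {0}
read x: {0, 2, 3}
read x: {0, 2, 3}
read x: {0, 2, 3}
read x: {0, 2, 3}
read y: {0, 1, 2, 3}
read x: {0, 2, 3}
read y: {0, 1, 2, 3}
Final reachable set {0, 1, 2, 3} has 4 states.

4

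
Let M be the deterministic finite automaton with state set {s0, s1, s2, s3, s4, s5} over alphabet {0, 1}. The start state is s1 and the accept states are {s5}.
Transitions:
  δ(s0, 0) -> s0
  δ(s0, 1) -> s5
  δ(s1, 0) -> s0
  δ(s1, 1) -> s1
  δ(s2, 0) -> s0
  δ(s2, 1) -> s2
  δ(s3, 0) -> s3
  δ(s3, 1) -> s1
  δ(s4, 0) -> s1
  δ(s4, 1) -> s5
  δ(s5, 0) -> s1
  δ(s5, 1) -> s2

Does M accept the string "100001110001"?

accepted

s1 --1--> s1
s1 --0--> s0
s0 --0--> s0
s0 --0--> s0
s0 --0--> s0
s0 --1--> s5
s5 --1--> s2
s2 --1--> s2
s2 --0--> s0
s0 --0--> s0
s0 --0--> s0
s0 --1--> s5
End in state s5, which is an accepting state.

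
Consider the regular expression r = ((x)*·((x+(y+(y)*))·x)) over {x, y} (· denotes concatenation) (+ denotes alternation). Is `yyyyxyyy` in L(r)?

No split of yyyyxyyy into u·v has (x)* matching u and ((x+(y+(y)*))·x) matching v.

no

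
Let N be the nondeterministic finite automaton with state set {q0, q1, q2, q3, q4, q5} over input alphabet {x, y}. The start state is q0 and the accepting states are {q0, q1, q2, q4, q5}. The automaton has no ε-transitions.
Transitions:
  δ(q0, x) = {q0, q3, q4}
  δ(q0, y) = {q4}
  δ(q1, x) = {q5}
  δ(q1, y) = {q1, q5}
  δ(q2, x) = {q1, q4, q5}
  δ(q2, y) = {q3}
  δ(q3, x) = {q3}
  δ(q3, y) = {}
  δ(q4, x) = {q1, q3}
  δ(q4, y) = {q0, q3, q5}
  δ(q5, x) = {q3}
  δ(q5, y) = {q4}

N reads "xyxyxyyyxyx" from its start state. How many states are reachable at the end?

Start: {q0}
read x: {q0, q3, q4}
read y: {q0, q3, q4, q5}
read x: {q0, q1, q3, q4}
read y: {q0, q1, q3, q4, q5}
read x: {q0, q1, q3, q4, q5}
read y: {q0, q1, q3, q4, q5}
read y: {q0, q1, q3, q4, q5}
read y: {q0, q1, q3, q4, q5}
read x: {q0, q1, q3, q4, q5}
read y: {q0, q1, q3, q4, q5}
read x: {q0, q1, q3, q4, q5}
Final reachable set {q0, q1, q3, q4, q5} has 5 states.

5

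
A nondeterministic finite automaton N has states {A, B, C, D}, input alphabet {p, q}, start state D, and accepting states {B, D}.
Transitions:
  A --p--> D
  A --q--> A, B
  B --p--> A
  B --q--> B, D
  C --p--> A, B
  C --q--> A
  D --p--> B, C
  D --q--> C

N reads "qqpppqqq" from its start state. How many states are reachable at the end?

4

Start: {D}
read q: {C}
read q: {A}
read p: {D}
read p: {B, C}
read p: {A, B}
read q: {A, B, D}
read q: {A, B, C, D}
read q: {A, B, C, D}
Final reachable set {A, B, C, D} has 4 states.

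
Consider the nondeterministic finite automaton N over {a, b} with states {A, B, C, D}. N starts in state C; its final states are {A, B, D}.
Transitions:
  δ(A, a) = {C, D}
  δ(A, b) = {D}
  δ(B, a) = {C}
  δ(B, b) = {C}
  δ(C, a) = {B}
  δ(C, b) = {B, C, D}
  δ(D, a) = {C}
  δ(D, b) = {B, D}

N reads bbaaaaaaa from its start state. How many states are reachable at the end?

Start: {C}
read b: {B, C, D}
read b: {B, C, D}
read a: {B, C}
read a: {B, C}
read a: {B, C}
read a: {B, C}
read a: {B, C}
read a: {B, C}
read a: {B, C}
Final reachable set {B, C} has 2 states.

2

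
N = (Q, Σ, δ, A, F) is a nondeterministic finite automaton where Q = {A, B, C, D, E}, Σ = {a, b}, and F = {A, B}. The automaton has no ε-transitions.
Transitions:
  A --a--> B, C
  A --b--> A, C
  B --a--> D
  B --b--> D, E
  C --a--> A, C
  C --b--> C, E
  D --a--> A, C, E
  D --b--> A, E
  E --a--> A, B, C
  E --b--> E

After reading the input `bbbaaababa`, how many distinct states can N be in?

Start: {A}
read b: {A, C}
read b: {A, C, E}
read b: {A, C, E}
read a: {A, B, C}
read a: {A, B, C, D}
read a: {A, B, C, D, E}
read b: {A, C, D, E}
read a: {A, B, C, E}
read b: {A, C, D, E}
read a: {A, B, C, E}
Final reachable set {A, B, C, E} has 4 states.

4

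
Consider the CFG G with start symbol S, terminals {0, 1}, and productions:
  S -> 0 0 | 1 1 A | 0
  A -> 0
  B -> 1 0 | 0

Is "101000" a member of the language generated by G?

no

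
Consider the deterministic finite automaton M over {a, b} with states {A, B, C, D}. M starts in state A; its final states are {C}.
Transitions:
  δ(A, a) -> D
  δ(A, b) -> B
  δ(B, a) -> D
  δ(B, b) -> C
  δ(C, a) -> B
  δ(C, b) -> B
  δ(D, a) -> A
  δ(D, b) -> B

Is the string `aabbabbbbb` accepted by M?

A --a--> D
D --a--> A
A --b--> B
B --b--> C
C --a--> B
B --b--> C
C --b--> B
B --b--> C
C --b--> B
B --b--> C
End in state C, which is an accepting state.

accepted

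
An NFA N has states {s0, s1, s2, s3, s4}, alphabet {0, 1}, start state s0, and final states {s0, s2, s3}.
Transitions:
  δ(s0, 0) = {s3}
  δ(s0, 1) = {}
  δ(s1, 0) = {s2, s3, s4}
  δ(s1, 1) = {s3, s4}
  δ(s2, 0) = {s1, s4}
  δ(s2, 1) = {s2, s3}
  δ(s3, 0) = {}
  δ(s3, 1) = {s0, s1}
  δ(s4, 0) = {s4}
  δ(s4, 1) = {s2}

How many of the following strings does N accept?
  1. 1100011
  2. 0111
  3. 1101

1

1100011: rejected
0111: accepted
1101: rejected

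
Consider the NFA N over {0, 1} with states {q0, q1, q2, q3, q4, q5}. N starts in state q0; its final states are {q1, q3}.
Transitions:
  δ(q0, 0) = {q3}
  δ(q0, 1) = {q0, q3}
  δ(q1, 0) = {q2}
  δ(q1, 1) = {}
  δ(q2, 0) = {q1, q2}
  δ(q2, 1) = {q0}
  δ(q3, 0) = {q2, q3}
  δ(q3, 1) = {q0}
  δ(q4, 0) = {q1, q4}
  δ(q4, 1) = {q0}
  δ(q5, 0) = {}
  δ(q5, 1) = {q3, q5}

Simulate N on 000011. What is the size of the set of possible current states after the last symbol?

Start: {q0}
read 0: {q3}
read 0: {q2, q3}
read 0: {q1, q2, q3}
read 0: {q1, q2, q3}
read 1: {q0}
read 1: {q0, q3}
Final reachable set {q0, q3} has 2 states.

2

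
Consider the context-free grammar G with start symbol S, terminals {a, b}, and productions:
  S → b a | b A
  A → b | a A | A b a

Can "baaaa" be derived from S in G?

no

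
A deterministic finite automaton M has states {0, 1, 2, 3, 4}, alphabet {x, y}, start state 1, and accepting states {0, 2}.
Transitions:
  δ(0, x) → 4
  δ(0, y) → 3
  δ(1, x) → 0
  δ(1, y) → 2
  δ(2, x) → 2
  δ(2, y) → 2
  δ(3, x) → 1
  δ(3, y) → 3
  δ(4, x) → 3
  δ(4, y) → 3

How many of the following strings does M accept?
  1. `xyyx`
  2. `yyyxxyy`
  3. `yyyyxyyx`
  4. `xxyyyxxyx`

`xyyx`: rejected
`yyyxxyy`: accepted
`yyyyxyyx`: accepted
`xxyyyxxyx`: rejected

2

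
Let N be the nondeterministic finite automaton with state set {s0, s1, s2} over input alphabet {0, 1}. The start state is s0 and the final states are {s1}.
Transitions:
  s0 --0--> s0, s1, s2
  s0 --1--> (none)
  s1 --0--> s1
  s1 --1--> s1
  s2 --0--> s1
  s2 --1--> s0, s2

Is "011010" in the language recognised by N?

Start: {s0}
read 0: {s0, s1, s2}
read 1: {s0, s1, s2}
read 1: {s0, s1, s2}
read 0: {s0, s1, s2}
read 1: {s0, s1, s2}
read 0: {s0, s1, s2}
Reachable ∩ accepting = {s1} — nonempty.

accepted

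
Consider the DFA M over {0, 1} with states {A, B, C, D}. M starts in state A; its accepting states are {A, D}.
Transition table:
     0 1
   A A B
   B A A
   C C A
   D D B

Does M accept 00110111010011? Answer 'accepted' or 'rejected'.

accepted

A --0--> A
A --0--> A
A --1--> B
B --1--> A
A --0--> A
A --1--> B
B --1--> A
A --1--> B
B --0--> A
A --1--> B
B --0--> A
A --0--> A
A --1--> B
B --1--> A
End in state A, which is an accepting state.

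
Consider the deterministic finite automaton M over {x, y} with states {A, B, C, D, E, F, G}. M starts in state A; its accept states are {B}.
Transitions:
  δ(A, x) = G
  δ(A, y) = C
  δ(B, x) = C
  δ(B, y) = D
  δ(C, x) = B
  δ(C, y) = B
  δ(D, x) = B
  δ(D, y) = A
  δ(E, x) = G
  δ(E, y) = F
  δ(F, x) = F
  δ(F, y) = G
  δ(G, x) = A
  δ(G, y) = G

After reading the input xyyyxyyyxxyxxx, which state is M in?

C

A --x--> G
G --y--> G
G --y--> G
G --y--> G
G --x--> A
A --y--> C
C --y--> B
B --y--> D
D --x--> B
B --x--> C
C --y--> B
B --x--> C
C --x--> B
B --x--> C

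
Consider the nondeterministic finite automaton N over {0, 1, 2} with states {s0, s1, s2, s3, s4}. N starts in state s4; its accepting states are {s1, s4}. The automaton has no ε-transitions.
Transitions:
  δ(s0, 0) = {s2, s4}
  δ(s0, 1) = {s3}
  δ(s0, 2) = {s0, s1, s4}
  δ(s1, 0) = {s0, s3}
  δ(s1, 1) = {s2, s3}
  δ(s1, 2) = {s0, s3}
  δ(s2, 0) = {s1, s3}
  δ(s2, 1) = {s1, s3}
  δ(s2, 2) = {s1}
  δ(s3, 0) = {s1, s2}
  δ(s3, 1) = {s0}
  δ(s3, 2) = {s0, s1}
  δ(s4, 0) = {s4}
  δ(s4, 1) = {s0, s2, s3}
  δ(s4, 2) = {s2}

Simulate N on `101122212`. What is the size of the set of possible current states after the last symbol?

4

Start: {s4}
read 1: {s0, s2, s3}
read 0: {s1, s2, s3, s4}
read 1: {s0, s1, s2, s3}
read 1: {s0, s1, s2, s3}
read 2: {s0, s1, s3, s4}
read 2: {s0, s1, s2, s3, s4}
read 2: {s0, s1, s2, s3, s4}
read 1: {s0, s1, s2, s3}
read 2: {s0, s1, s3, s4}
Final reachable set {s0, s1, s3, s4} has 4 states.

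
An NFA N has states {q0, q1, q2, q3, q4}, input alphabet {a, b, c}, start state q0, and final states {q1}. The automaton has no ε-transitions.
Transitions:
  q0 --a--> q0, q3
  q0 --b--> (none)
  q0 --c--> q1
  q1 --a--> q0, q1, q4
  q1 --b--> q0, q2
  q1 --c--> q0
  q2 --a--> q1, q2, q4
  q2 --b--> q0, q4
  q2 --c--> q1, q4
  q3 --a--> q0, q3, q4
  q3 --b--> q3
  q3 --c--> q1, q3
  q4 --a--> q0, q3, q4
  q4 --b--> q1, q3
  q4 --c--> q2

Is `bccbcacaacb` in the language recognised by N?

rejected

Start: {q0}
read b: {}
The reachable set is empty and stays empty for the remaining 10 symbols.
Reachable ∩ accepting = {} — empty.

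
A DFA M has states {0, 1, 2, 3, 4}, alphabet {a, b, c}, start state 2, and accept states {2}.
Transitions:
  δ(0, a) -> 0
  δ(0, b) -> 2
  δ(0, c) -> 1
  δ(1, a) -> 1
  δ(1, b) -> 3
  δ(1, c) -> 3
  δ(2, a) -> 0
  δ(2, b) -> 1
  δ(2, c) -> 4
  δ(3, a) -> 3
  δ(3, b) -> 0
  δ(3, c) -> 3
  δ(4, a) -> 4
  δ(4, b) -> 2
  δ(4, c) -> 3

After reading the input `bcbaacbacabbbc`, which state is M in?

3

2 --b--> 1
1 --c--> 3
3 --b--> 0
0 --a--> 0
0 --a--> 0
0 --c--> 1
1 --b--> 3
3 --a--> 3
3 --c--> 3
3 --a--> 3
3 --b--> 0
0 --b--> 2
2 --b--> 1
1 --c--> 3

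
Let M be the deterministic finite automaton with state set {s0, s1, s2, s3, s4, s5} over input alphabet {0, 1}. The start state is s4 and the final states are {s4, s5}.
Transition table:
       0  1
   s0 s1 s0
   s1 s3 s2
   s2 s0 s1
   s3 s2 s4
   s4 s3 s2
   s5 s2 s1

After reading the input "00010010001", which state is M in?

s0

s4 --0--> s3
s3 --0--> s2
s2 --0--> s0
s0 --1--> s0
s0 --0--> s1
s1 --0--> s3
s3 --1--> s4
s4 --0--> s3
s3 --0--> s2
s2 --0--> s0
s0 --1--> s0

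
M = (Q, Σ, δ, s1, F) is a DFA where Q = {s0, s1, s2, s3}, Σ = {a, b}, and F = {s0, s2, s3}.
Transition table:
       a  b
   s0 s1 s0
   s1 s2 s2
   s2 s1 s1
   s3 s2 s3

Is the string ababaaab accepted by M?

s1 --a--> s2
s2 --b--> s1
s1 --a--> s2
s2 --b--> s1
s1 --a--> s2
s2 --a--> s1
s1 --a--> s2
s2 --b--> s1
End in state s1, which is not an accepting state.

rejected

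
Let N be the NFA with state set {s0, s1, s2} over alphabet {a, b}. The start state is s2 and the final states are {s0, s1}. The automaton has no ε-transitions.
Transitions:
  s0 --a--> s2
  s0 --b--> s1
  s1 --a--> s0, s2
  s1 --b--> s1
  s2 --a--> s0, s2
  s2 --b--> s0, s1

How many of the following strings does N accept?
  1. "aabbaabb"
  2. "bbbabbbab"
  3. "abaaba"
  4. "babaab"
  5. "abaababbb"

5

"aabbaabb": accepted
"bbbabbbab": accepted
"abaaba": accepted
"babaab": accepted
"abaababbb": accepted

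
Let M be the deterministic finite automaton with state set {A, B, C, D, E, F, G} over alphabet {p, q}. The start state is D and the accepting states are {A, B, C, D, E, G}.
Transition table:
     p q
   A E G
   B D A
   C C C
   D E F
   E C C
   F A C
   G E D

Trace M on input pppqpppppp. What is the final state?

D --p--> E
E --p--> C
C --p--> C
C --q--> C
C --p--> C
C --p--> C
C --p--> C
C --p--> C
C --p--> C
C --p--> C

C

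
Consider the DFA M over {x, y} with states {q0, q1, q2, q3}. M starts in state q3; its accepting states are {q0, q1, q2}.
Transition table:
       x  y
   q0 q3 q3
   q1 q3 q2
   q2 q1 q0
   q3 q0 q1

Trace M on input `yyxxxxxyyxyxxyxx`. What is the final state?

q3 --y--> q1
q1 --y--> q2
q2 --x--> q1
q1 --x--> q3
q3 --x--> q0
q0 --x--> q3
q3 --x--> q0
q0 --y--> q3
q3 --y--> q1
q1 --x--> q3
q3 --y--> q1
q1 --x--> q3
q3 --x--> q0
q0 --y--> q3
q3 --x--> q0
q0 --x--> q3

q3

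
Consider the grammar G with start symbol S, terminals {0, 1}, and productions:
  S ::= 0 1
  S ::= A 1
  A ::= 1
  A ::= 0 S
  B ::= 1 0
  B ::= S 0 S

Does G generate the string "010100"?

no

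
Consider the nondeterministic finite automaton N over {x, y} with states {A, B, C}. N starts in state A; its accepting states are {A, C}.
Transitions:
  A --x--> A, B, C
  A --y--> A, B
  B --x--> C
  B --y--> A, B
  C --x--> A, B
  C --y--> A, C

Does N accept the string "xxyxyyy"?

Start: {A}
read x: {A, B, C}
read x: {A, B, C}
read y: {A, B, C}
read x: {A, B, C}
read y: {A, B, C}
read y: {A, B, C}
read y: {A, B, C}
Reachable ∩ accepting = {A, C} — nonempty.

accepted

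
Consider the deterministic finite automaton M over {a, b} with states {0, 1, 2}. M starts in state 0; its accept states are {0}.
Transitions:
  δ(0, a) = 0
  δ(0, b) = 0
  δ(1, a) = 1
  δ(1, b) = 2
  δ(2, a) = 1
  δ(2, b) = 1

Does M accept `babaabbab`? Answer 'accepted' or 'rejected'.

accepted

0 --b--> 0
0 --a--> 0
0 --b--> 0
0 --a--> 0
0 --a--> 0
0 --b--> 0
0 --b--> 0
0 --a--> 0
0 --b--> 0
End in state 0, which is an accepting state.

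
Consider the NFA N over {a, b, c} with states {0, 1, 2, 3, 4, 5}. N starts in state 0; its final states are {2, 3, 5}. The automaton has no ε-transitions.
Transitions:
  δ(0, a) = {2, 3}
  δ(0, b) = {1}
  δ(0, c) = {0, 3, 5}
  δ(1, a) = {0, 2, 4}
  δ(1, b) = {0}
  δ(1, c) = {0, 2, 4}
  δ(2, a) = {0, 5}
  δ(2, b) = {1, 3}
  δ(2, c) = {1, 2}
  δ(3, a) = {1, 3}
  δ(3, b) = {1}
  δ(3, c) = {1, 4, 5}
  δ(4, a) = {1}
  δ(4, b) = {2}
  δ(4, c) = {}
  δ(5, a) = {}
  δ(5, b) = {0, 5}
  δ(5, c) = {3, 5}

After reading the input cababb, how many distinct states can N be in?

Start: {0}
read c: {0, 3, 5}
read a: {1, 2, 3}
read b: {0, 1, 3}
read a: {0, 1, 2, 3, 4}
read b: {0, 1, 2, 3}
read b: {0, 1, 3}
Final reachable set {0, 1, 3} has 3 states.

3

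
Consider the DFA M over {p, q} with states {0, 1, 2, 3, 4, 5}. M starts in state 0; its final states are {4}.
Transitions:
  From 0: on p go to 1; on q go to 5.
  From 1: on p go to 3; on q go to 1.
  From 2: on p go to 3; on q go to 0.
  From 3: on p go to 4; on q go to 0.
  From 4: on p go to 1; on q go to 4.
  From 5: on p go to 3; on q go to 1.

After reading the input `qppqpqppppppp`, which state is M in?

3

0 --q--> 5
5 --p--> 3
3 --p--> 4
4 --q--> 4
4 --p--> 1
1 --q--> 1
1 --p--> 3
3 --p--> 4
4 --p--> 1
1 --p--> 3
3 --p--> 4
4 --p--> 1
1 --p--> 3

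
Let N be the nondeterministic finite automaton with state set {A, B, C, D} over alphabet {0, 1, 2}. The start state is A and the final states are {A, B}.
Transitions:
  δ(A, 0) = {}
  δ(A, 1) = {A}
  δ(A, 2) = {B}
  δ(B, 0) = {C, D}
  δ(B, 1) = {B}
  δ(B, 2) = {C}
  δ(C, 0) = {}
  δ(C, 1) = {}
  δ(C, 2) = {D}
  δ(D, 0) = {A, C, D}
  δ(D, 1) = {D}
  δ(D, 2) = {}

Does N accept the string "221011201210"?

Start: {A}
read 2: {B}
read 2: {C}
read 1: {}
The reachable set is empty and stays empty for the remaining 9 symbols.
Reachable ∩ accepting = {} — empty.

rejected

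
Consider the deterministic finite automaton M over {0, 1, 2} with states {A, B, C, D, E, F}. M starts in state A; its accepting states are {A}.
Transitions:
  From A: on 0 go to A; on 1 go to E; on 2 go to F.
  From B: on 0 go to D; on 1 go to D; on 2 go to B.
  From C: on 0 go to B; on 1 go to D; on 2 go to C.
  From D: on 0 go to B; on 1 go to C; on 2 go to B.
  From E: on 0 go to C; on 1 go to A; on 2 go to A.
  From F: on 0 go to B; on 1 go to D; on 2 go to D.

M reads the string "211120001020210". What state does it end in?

A --2--> F
F --1--> D
D --1--> C
C --1--> D
D --2--> B
B --0--> D
D --0--> B
B --0--> D
D --1--> C
C --0--> B
B --2--> B
B --0--> D
D --2--> B
B --1--> D
D --0--> B

B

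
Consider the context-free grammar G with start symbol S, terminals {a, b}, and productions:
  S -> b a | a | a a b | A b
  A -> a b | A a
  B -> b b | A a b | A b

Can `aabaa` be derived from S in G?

no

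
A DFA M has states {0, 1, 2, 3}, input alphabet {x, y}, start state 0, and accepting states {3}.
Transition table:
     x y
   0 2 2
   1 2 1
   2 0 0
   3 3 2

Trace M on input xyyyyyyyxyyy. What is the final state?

0

0 --x--> 2
2 --y--> 0
0 --y--> 2
2 --y--> 0
0 --y--> 2
2 --y--> 0
0 --y--> 2
2 --y--> 0
0 --x--> 2
2 --y--> 0
0 --y--> 2
2 --y--> 0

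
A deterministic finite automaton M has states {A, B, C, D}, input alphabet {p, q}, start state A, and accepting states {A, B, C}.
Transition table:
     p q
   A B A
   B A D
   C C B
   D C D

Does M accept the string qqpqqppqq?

A --q--> A
A --q--> A
A --p--> B
B --q--> D
D --q--> D
D --p--> C
C --p--> C
C --q--> B
B --q--> D
End in state D, which is not an accepting state.

rejected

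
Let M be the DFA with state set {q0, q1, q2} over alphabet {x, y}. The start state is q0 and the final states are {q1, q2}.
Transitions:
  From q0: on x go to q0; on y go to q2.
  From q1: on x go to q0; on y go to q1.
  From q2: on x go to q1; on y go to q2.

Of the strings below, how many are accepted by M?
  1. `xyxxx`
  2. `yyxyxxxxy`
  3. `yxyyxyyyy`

`xyxxx`: rejected
`yyxyxxxxy`: accepted
`yxyyxyyyy`: accepted

2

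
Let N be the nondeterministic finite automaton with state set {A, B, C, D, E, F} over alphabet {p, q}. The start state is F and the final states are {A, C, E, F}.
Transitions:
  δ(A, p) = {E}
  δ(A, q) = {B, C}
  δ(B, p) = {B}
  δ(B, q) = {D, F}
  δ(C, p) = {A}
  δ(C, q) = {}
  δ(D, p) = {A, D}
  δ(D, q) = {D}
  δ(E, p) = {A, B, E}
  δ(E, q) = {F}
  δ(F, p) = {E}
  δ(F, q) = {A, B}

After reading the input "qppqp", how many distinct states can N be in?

4

Start: {F}
read q: {A, B}
read p: {B, E}
read p: {A, B, E}
read q: {B, C, D, F}
read p: {A, B, D, E}
Final reachable set {A, B, D, E} has 4 states.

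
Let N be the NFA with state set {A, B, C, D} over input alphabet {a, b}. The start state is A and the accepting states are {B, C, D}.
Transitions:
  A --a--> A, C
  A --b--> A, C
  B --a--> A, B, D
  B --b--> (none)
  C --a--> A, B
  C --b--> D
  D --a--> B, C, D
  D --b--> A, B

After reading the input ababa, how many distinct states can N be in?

4

Start: {A}
read a: {A, C}
read b: {A, C, D}
read a: {A, B, C, D}
read b: {A, B, C, D}
read a: {A, B, C, D}
Final reachable set {A, B, C, D} has 4 states.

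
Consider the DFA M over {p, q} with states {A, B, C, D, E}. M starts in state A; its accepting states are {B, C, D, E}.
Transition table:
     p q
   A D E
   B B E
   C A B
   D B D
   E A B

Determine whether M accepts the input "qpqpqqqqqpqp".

A --q--> E
E --p--> A
A --q--> E
E --p--> A
A --q--> E
E --q--> B
B --q--> E
E --q--> B
B --q--> E
E --p--> A
A --q--> E
E --p--> A
End in state A, which is not an accepting state.

rejected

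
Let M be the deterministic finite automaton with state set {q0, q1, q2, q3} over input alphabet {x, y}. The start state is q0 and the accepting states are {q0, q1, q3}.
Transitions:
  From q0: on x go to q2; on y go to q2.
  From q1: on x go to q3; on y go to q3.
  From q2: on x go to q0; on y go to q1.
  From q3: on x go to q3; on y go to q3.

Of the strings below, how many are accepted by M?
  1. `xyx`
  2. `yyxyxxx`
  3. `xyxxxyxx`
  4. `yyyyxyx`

`xyx`: accepted
`yyxyxxx`: accepted
`xyxxxyxx`: accepted
`yyyyxyx`: accepted

4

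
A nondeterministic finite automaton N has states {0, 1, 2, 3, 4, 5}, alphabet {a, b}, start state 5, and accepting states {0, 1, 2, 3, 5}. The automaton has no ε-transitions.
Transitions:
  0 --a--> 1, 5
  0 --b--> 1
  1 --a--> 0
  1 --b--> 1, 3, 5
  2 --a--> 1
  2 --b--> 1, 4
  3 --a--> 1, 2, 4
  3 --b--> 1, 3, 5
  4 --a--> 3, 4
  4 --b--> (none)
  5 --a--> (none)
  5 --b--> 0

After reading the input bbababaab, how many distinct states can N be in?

Start: {5}
read b: {0}
read b: {1}
read a: {0}
read b: {1}
read a: {0}
read b: {1}
read a: {0}
read a: {1, 5}
read b: {0, 1, 3, 5}
Final reachable set {0, 1, 3, 5} has 4 states.

4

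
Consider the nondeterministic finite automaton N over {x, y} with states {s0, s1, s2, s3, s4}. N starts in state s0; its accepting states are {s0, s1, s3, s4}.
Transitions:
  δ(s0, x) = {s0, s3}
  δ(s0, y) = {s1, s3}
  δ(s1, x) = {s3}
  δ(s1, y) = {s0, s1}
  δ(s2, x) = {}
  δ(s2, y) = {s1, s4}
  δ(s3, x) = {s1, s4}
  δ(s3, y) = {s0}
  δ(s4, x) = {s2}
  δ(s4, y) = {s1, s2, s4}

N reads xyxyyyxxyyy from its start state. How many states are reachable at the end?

Start: {s0}
read x: {s0, s3}
read y: {s0, s1, s3}
read x: {s0, s1, s3, s4}
read y: {s0, s1, s2, s3, s4}
read y: {s0, s1, s2, s3, s4}
read y: {s0, s1, s2, s3, s4}
read x: {s0, s1, s2, s3, s4}
read x: {s0, s1, s2, s3, s4}
read y: {s0, s1, s2, s3, s4}
read y: {s0, s1, s2, s3, s4}
read y: {s0, s1, s2, s3, s4}
Final reachable set {s0, s1, s2, s3, s4} has 5 states.

5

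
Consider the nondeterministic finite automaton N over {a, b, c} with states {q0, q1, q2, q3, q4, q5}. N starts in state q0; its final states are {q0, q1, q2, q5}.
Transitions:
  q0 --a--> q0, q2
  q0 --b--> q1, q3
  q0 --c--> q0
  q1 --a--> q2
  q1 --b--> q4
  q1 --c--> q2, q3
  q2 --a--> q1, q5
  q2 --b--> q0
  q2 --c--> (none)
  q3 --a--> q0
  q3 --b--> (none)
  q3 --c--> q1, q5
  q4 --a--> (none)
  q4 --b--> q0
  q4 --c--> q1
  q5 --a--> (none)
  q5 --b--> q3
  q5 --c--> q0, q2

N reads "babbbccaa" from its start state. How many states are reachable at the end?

Start: {q0}
read b: {q1, q3}
read a: {q0, q2}
read b: {q0, q1, q3}
read b: {q1, q3, q4}
read b: {q0, q4}
read c: {q0, q1}
read c: {q0, q2, q3}
read a: {q0, q1, q2, q5}
read a: {q0, q1, q2, q5}
Final reachable set {q0, q1, q2, q5} has 4 states.

4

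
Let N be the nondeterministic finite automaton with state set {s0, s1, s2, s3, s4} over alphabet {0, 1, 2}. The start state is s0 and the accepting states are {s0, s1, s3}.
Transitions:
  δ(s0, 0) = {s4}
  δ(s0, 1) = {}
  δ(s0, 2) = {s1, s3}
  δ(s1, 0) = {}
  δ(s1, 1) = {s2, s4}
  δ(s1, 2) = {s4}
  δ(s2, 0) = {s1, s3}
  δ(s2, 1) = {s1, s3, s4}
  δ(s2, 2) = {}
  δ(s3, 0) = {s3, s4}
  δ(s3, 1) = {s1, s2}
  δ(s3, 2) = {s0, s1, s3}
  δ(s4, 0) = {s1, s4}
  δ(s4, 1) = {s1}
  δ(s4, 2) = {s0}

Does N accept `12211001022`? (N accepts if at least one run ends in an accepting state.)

rejected

Start: {s0}
read 1: {}
The reachable set is empty and stays empty for the remaining 10 symbols.
Reachable ∩ accepting = {} — empty.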